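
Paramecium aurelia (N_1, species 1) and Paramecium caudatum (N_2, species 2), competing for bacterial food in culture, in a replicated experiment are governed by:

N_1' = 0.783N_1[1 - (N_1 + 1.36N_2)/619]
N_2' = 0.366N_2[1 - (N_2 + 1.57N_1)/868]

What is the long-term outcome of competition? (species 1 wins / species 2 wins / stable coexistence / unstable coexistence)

Compare the nullcline intercepts: K1/α12 = 619/1.36 = 455 < K2 = 868; K2/α21 = 868/1.57 = 553 < K1 = 619.
Since both are reversed, neither can invade when rare; the interior point is a saddle.

unstable coexistence (outcome depends on initial conditions)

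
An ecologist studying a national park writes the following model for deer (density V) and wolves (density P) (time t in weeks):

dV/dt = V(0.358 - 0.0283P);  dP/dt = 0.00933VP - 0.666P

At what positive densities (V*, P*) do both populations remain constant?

Set dP/dt = 0 with P > 0: 0.00933V - 0.666 = 0, so V* = 0.666/0.00933 = 71.4.
Set dV/dt = 0 with V > 0: 0.358 - 0.0283P = 0, so P* = 0.358/0.0283 = 12.7.

V* ≈ 71.4, P* ≈ 12.7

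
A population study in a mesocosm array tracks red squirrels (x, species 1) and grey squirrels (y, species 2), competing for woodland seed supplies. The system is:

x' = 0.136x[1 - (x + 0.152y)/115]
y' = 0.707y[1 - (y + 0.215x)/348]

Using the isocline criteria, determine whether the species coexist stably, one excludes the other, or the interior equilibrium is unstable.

Compare the nullcline intercepts: K1/α12 = 115/0.152 = 757 > K2 = 348; K2/α21 = 348/0.215 = 1620 > K1 = 115.
Since both inequalities hold, each species can invade when rare, so the interior equilibrium is stable.

stable coexistence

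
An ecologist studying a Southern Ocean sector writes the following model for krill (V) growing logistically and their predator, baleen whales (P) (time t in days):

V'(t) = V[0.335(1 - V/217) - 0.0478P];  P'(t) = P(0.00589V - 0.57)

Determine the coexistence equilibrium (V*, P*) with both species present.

From dP/dt = 0 with P > 0: 0.00589V* = 0.57, so V* = 96.8.
Substitute into dV/dt = 0: 0.335(1 - 96.8/217) = 0.0478P*.
The bracket is 0.554, giving P* = 0.186/0.0478 = 3.88.

V* ≈ 96.8, P* ≈ 3.88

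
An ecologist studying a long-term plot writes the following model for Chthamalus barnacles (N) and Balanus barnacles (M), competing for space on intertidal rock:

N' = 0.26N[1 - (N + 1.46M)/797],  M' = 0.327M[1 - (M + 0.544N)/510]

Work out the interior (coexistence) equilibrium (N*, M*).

Setting both brackets to zero gives the nullclines N + 1.46M = 797 and 0.544N + M = 510.
Substituting M = 510 - 0.544N into the first: N(1 - 1.46·0.544) = 797 - 1.46·510.
So N* = 52.4/0.206 = 255, and then M* = 510 - 0.544·255 = 371.

N* ≈ 255, M* ≈ 371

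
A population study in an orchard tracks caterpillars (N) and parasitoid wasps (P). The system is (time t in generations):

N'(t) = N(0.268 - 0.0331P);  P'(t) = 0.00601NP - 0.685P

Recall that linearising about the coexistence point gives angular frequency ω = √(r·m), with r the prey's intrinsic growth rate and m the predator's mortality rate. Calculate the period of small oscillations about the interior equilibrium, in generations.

Here r = 0.268 and m = 0.685, so r·m = 0.184.
ω = √0.184 = 0.428 per generation, hence T = 2π/ω ≈ 14.7 generations.

T ≈ 14.7 generations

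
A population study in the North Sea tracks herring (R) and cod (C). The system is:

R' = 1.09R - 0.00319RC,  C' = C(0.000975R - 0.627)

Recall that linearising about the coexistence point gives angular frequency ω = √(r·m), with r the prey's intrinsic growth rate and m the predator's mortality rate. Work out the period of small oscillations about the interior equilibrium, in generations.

Here r = 1.09 and m = 0.627, so r·m = 0.683.
ω = √0.683 = 0.827 per generation, hence T = 2π/ω ≈ 7.6 generations.

T ≈ 7.6 generations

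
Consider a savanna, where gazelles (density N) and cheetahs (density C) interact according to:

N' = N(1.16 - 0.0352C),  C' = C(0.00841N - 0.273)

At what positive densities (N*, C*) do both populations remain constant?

Set dC/dt = 0 with C > 0: 0.00841N - 0.273 = 0, so N* = 0.273/0.00841 = 32.5.
Set dN/dt = 0 with N > 0: 1.16 - 0.0352C = 0, so C* = 1.16/0.0352 = 33.

N* ≈ 32.5, C* ≈ 33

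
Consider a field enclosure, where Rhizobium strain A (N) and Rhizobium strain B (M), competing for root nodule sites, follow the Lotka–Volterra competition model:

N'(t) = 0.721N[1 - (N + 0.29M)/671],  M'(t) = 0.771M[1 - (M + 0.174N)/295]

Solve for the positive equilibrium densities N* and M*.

Setting both brackets to zero gives the nullclines N + 0.29M = 671 and 0.174N + M = 295.
Substituting M = 295 - 0.174N into the first: N(1 - 0.29·0.174) = 671 - 0.29·295.
So N* = 585/0.95 = 617, and then M* = 295 - 0.174·617 = 188.

N* ≈ 617, M* ≈ 188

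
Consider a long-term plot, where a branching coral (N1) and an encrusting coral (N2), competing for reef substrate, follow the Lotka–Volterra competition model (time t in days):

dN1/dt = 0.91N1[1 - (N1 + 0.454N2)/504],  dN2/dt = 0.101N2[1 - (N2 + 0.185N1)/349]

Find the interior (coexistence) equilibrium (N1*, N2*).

Setting both brackets to zero gives the nullclines N1 + 0.454N2 = 504 and 0.185N1 + N2 = 349.
Substituting N2 = 349 - 0.185N1 into the first: N1(1 - 0.454·0.185) = 504 - 0.454·349.
So N1* = 346/0.916 = 377, and then N2* = 349 - 0.185·377 = 279.

N1* ≈ 377, N2* ≈ 279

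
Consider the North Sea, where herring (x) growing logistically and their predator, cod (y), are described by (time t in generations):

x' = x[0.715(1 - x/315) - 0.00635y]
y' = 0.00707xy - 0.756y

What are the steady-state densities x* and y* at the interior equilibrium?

From dy/dt = 0 with y > 0: 0.00707x* = 0.756, so x* = 107.
Substitute into dx/dt = 0: 0.715(1 - 107/315) = 0.00635y*.
The bracket is 0.661, giving y* = 0.472/0.00635 = 74.4.

x* ≈ 107, y* ≈ 74.4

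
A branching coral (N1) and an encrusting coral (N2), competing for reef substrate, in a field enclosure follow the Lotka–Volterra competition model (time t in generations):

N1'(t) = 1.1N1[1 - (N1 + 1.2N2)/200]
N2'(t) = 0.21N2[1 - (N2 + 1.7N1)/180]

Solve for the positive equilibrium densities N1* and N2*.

N1* ≈ 15.4, N2* ≈ 154

Setting both brackets to zero gives the nullclines N1 + 1.2N2 = 200 and 1.7N1 + N2 = 180.
Substituting N2 = 180 - 1.7N1 into the first: N1(1 - 1.2·1.7) = 200 - 1.2·180.
So N1* = -16/-1.04 = 15.4, and then N2* = 180 - 1.7·15.4 = 154.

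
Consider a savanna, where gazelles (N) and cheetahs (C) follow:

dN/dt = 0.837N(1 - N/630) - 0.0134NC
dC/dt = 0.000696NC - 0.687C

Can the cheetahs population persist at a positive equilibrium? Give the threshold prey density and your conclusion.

The predator equation gives dC/dt > 0 only when N > 0.687/0.000696 = 987.
Without the predator, N → K = 630. Since 630 < 987, the predator cannot invade.

Threshold N = 987; K < 987, so no, the predator goes extinct.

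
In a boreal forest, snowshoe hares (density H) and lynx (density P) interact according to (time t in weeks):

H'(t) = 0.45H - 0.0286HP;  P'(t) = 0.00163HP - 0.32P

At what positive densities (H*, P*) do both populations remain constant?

H* ≈ 196, P* ≈ 15.7

Set dP/dt = 0 with P > 0: 0.00163H - 0.32 = 0, so H* = 0.32/0.00163 = 196.
Set dH/dt = 0 with H > 0: 0.45 - 0.0286P = 0, so P* = 0.45/0.0286 = 15.7.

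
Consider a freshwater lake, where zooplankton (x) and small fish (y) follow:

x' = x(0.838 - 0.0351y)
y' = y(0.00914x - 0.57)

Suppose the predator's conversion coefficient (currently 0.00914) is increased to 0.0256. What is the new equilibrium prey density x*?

At the interior fixed point, setting dy/dt = 0 with y > 0 fixes x* = (predator death rate)/(xy coefficient) — independent of the other coefficients.
With the change, x* = 0.57/0.0256 = 22.3; it falls from 62.4.

x* ≈ 22.3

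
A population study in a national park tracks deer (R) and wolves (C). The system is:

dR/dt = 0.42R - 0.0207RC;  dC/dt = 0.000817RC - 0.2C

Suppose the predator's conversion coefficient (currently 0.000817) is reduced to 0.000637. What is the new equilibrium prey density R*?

R* ≈ 314

At the interior fixed point, setting dC/dt = 0 with C > 0 fixes R* = (predator death rate)/(RC coefficient) — independent of the other coefficients.
With the change, R* = 0.2/0.000637 = 314; it rises from 245.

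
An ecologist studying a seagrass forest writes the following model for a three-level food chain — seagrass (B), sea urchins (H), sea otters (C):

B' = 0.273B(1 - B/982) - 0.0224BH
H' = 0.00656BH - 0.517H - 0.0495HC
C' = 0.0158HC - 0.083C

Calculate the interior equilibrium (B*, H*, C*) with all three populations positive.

From dC/dt = 0: 0.0158H* = 0.083, so H* = 5.25.
From dB/dt = 0: 0.273(1 - B*/982) = 0.0224·5.25, giving B* = 982·(1 - 0.431) = 559.
From dH/dt = 0: 0.00656·559 - 0.517 = 0.0495C*, so C* = 3.15/0.0495 = 63.6.

B* ≈ 559, H* ≈ 5.25, C* ≈ 63.6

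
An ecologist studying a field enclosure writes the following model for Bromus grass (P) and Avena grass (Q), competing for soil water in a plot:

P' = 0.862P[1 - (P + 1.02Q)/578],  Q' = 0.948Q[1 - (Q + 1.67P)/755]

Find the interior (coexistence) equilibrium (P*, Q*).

P* ≈ 273, Q* ≈ 299

Setting both brackets to zero gives the nullclines P + 1.02Q = 578 and 1.67P + Q = 755.
Substituting Q = 755 - 1.67P into the first: P(1 - 1.02·1.67) = 578 - 1.02·755.
So P* = -192/-0.703 = 273, and then Q* = 755 - 1.67·273 = 299.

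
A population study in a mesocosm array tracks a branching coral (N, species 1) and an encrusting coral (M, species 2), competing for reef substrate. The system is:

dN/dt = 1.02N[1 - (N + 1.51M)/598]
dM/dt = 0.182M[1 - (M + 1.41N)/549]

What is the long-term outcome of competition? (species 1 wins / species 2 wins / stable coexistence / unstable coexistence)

Compare the nullcline intercepts: K1/α12 = 598/1.51 = 396 < K2 = 549; K2/α21 = 549/1.41 = 389 < K1 = 598.
Since both are reversed, neither can invade when rare; the interior point is a saddle.

unstable coexistence (outcome depends on initial conditions)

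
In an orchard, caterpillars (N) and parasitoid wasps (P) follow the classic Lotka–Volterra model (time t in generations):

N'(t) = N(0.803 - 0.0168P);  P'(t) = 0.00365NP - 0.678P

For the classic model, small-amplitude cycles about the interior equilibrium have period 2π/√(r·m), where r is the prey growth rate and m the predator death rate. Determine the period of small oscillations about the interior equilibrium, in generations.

T ≈ 8.52 generations

Here r = 0.803 and m = 0.678, so r·m = 0.544.
ω = √0.544 = 0.738 per generation, hence T = 2π/ω ≈ 8.52 generations.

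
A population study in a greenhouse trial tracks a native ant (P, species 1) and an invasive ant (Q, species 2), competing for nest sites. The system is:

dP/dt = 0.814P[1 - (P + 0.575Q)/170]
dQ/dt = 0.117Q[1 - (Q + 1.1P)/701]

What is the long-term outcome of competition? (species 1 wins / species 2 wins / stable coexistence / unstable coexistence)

Compare the nullcline intercepts: K1/α12 = 170/0.575 = 296 < K2 = 701; K2/α21 = 701/1.1 = 637 > K1 = 170.
Since the inequalities point opposite ways, species 2 can invade but species 1 cannot.

species 2 excludes species 1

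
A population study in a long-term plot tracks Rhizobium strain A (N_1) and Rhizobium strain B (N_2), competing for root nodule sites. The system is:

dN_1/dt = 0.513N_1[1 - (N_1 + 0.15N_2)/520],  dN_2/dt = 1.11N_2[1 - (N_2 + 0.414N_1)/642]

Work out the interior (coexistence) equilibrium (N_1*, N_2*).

Setting both brackets to zero gives the nullclines N_1 + 0.15N_2 = 520 and 0.414N_1 + N_2 = 642.
Substituting N_2 = 642 - 0.414N_1 into the first: N_1(1 - 0.15·0.414) = 520 - 0.15·642.
So N_1* = 424/0.938 = 452, and then N_2* = 642 - 0.414·452 = 455.

N_1* ≈ 452, N_2* ≈ 455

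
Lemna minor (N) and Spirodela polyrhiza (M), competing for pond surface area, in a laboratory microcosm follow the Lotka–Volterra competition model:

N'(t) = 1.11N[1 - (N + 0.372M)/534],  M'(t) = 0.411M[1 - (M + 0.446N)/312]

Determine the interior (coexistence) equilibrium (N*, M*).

N* ≈ 501, M* ≈ 88.5

Setting both brackets to zero gives the nullclines N + 0.372M = 534 and 0.446N + M = 312.
Substituting M = 312 - 0.446N into the first: N(1 - 0.372·0.446) = 534 - 0.372·312.
So N* = 418/0.834 = 501, and then M* = 312 - 0.446·501 = 88.5.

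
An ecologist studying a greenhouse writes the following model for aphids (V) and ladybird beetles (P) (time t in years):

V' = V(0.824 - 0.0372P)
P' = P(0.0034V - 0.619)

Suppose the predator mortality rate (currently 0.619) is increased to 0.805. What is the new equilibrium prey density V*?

At the interior fixed point, setting dP/dt = 0 with P > 0 fixes V* = (predator death rate)/(VP coefficient) — independent of the other coefficients.
With the change, V* = 0.805/0.0034 = 237; it rises from 182.

V* ≈ 237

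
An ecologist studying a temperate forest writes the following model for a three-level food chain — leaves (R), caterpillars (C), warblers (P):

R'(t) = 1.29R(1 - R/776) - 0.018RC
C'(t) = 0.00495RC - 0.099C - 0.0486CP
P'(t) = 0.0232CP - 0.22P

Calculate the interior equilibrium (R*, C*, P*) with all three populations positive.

From dP/dt = 0: 0.0232C* = 0.22, so C* = 9.48.
From dR/dt = 0: 1.29(1 - R*/776) = 0.018·9.48, giving R* = 776·(1 - 0.132) = 673.
From dC/dt = 0: 0.00495·673 - 0.099 = 0.0486P*, so P* = 3.23/0.0486 = 66.5.

R* ≈ 673, C* ≈ 9.48, P* ≈ 66.5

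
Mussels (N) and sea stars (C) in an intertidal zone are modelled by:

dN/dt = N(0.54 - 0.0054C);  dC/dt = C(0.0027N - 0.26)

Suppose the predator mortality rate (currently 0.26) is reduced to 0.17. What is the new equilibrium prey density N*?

At the interior fixed point, setting dC/dt = 0 with C > 0 fixes N* = (predator death rate)/(NC coefficient) — independent of the other coefficients.
With the change, N* = 0.17/0.0027 = 63; it falls from 96.3.

N* ≈ 63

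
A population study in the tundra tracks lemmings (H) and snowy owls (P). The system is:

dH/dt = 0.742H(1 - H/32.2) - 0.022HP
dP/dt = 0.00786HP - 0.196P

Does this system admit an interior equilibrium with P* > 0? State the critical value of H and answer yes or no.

Threshold H = 24.9; K > 24.9, so yes, the predator persists.

The predator equation gives dP/dt > 0 only when H > 0.196/0.00786 = 24.9.
Without the predator, H → K = 32.2. Since 32.2 > 24.9, the predator can invade and persist.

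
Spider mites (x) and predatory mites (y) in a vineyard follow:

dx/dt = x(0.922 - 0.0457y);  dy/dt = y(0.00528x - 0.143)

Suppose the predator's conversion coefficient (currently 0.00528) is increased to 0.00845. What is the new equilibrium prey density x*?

x* ≈ 16.9

At the interior fixed point, setting dy/dt = 0 with y > 0 fixes x* = (predator death rate)/(xy coefficient) — independent of the other coefficients.
With the change, x* = 0.143/0.00845 = 16.9; it falls from 27.1.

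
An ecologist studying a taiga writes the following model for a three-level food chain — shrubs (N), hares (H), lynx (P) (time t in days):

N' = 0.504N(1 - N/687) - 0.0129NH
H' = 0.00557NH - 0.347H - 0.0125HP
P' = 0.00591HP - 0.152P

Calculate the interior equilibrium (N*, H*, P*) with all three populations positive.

N* ≈ 235, H* ≈ 25.7, P* ≈ 76.8

From dP/dt = 0: 0.00591H* = 0.152, so H* = 25.7.
From dN/dt = 0: 0.504(1 - N*/687) = 0.0129·25.7, giving N* = 687·(1 - 0.658) = 235.
From dH/dt = 0: 0.00557·235 - 0.347 = 0.0125P*, so P* = 0.961/0.0125 = 76.8.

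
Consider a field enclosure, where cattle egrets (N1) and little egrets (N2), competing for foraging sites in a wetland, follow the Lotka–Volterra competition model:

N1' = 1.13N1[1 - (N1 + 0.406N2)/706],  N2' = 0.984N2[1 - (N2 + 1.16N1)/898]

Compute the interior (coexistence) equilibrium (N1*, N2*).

Setting both brackets to zero gives the nullclines N1 + 0.406N2 = 706 and 1.16N1 + N2 = 898.
Substituting N2 = 898 - 1.16N1 into the first: N1(1 - 0.406·1.16) = 706 - 0.406·898.
So N1* = 341/0.529 = 645, and then N2* = 898 - 1.16·645 = 149.

N1* ≈ 645, N2* ≈ 149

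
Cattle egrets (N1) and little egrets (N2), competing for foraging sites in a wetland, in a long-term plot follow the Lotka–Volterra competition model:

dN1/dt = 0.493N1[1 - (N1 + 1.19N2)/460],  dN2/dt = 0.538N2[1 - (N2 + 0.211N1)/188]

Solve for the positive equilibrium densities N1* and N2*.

N1* ≈ 315, N2* ≈ 121

Setting both brackets to zero gives the nullclines N1 + 1.19N2 = 460 and 0.211N1 + N2 = 188.
Substituting N2 = 188 - 0.211N1 into the first: N1(1 - 1.19·0.211) = 460 - 1.19·188.
So N1* = 236/0.749 = 315, and then N2* = 188 - 0.211·315 = 121.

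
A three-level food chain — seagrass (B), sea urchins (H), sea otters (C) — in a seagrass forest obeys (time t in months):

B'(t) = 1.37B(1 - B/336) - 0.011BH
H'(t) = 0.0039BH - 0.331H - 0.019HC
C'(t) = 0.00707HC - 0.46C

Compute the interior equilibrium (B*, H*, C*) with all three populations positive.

From dC/dt = 0: 0.00707H* = 0.46, so H* = 65.1.
From dB/dt = 0: 1.37(1 - B*/336) = 0.011·65.1, giving B* = 336·(1 - 0.522) = 160.
From dH/dt = 0: 0.0039·160 - 0.331 = 0.019C*, so C* = 0.295/0.019 = 15.5.

B* ≈ 160, H* ≈ 65.1, C* ≈ 15.5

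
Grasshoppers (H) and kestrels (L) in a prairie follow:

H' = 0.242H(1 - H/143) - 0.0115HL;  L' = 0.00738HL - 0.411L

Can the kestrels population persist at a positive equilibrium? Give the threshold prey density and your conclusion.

Threshold H = 55.7; K > 55.7, so yes, the predator persists.

The predator equation gives dL/dt > 0 only when H > 0.411/0.00738 = 55.7.
Without the predator, H → K = 143. Since 143 > 55.7, the predator can invade and persist.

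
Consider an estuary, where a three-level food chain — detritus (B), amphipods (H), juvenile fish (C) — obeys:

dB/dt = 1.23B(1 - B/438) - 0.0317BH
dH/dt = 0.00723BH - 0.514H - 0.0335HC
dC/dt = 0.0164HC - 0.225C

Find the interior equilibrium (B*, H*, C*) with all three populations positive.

From dC/dt = 0: 0.0164H* = 0.225, so H* = 13.7.
From dB/dt = 0: 1.23(1 - B*/438) = 0.0317·13.7, giving B* = 438·(1 - 0.354) = 283.
From dH/dt = 0: 0.00723·283 - 0.514 = 0.0335C*, so C* = 1.53/0.0335 = 45.8.

B* ≈ 283, H* ≈ 13.7, C* ≈ 45.8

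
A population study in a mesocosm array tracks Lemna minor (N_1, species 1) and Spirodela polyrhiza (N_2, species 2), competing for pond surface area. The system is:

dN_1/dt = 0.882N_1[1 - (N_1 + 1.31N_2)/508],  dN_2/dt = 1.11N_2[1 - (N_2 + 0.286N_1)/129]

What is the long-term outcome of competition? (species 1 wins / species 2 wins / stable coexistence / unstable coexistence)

Compare the nullcline intercepts: K1/α12 = 508/1.31 = 388 > K2 = 129; K2/α21 = 129/0.286 = 451 < K1 = 508.
Since the inequalities point opposite ways, species 1 can invade but species 2 cannot.

species 1 excludes species 2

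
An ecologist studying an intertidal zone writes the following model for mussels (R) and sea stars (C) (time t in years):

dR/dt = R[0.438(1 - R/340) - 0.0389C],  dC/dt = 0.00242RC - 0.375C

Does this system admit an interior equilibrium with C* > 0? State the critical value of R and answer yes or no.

The predator equation gives dC/dt > 0 only when R > 0.375/0.00242 = 155.
Without the predator, R → K = 340. Since 340 > 155, the predator can invade and persist.

Threshold R = 155; K > 155, so yes, the predator persists.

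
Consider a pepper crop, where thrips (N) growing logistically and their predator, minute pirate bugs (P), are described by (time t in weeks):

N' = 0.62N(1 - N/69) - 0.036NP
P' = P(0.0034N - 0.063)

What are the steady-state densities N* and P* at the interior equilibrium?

From dP/dt = 0 with P > 0: 0.0034N* = 0.063, so N* = 18.5.
Substitute into dN/dt = 0: 0.62(1 - 18.5/69) = 0.036P*.
The bracket is 0.731, giving P* = 0.454/0.036 = 12.6.

N* ≈ 18.5, P* ≈ 12.6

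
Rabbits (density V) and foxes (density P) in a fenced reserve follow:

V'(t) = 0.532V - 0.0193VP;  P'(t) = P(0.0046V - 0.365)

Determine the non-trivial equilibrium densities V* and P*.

V* ≈ 79.3, P* ≈ 27.6

Set dP/dt = 0 with P > 0: 0.0046V - 0.365 = 0, so V* = 0.365/0.0046 = 79.3.
Set dV/dt = 0 with V > 0: 0.532 - 0.0193P = 0, so P* = 0.532/0.0193 = 27.6.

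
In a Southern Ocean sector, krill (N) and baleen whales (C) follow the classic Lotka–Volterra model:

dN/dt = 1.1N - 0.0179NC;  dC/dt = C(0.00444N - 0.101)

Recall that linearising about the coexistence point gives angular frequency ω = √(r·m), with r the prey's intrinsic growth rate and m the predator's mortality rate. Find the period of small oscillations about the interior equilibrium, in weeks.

T ≈ 18.9 weeks

Here r = 1.1 and m = 0.101, so r·m = 0.111.
ω = √0.111 = 0.333 per week, hence T = 2π/ω ≈ 18.9 weeks.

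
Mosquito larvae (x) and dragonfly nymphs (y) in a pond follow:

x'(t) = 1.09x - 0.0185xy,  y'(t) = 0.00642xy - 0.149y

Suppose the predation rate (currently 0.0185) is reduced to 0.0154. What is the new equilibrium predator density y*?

At the interior fixed point, setting dx/dt = 0 with x > 0 fixes y* = (prey growth rate)/(xy coefficient) — independent of the other coefficients.
With the change, y* = 1.09/0.0154 = 70.8; it rises from 58.9.

y* ≈ 70.8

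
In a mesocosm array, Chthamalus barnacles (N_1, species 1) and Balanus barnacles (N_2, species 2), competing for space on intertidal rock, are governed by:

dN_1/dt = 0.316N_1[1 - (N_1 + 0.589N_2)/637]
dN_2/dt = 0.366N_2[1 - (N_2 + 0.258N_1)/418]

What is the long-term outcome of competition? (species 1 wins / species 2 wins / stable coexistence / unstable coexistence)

Compare the nullcline intercepts: K1/α12 = 637/0.589 = 1080 > K2 = 418; K2/α21 = 418/0.258 = 1620 > K1 = 637.
Since both inequalities hold, each species can invade when rare, so the interior equilibrium is stable.

stable coexistence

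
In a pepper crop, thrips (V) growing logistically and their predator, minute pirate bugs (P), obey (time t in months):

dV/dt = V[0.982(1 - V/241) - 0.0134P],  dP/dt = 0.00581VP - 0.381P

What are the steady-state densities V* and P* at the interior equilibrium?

V* ≈ 65.6, P* ≈ 53.3

From dP/dt = 0 with P > 0: 0.00581V* = 0.381, so V* = 65.6.
Substitute into dV/dt = 0: 0.982(1 - 65.6/241) = 0.0134P*.
The bracket is 0.728, giving P* = 0.715/0.0134 = 53.3.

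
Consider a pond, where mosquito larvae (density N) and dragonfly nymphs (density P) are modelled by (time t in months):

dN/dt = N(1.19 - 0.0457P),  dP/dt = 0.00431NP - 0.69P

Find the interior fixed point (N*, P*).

Set dP/dt = 0 with P > 0: 0.00431N - 0.69 = 0, so N* = 0.69/0.00431 = 160.
Set dN/dt = 0 with N > 0: 1.19 - 0.0457P = 0, so P* = 1.19/0.0457 = 26.

N* ≈ 160, P* ≈ 26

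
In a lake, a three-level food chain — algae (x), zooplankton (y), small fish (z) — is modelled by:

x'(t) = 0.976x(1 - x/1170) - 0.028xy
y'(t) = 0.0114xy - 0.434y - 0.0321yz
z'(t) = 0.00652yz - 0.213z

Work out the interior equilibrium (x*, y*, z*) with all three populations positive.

From dz/dt = 0: 0.00652y* = 0.213, so y* = 32.7.
From dx/dt = 0: 0.976(1 - x*/1170) = 0.028·32.7, giving x* = 1170·(1 - 0.937) = 73.5.
From dy/dt = 0: 0.0114·73.5 - 0.434 = 0.0321z*, so z* = 0.403/0.0321 = 12.6.

x* ≈ 73.5, y* ≈ 32.7, z* ≈ 12.6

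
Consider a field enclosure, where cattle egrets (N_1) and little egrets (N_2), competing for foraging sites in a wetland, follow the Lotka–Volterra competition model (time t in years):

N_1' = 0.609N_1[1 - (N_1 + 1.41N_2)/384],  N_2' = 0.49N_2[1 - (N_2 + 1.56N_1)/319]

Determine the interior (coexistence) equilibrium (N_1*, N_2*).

Setting both brackets to zero gives the nullclines N_1 + 1.41N_2 = 384 and 1.56N_1 + N_2 = 319.
Substituting N_2 = 319 - 1.56N_1 into the first: N_1(1 - 1.41·1.56) = 384 - 1.41·319.
So N_1* = -65.8/-1.2 = 54.8, and then N_2* = 319 - 1.56·54.8 = 233.

N_1* ≈ 54.8, N_2* ≈ 233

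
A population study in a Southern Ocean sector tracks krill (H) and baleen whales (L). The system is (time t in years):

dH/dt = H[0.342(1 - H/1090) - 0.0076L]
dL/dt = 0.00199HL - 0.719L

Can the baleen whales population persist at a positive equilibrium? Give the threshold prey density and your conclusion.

Threshold H = 361; K > 361, so yes, the predator persists.

The predator equation gives dL/dt > 0 only when H > 0.719/0.00199 = 361.
Without the predator, H → K = 1090. Since 1090 > 361, the predator can invade and persist.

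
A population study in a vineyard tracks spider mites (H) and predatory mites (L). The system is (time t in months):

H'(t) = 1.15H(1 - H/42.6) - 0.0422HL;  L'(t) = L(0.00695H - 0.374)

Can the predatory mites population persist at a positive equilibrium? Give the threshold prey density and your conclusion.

The predator equation gives dL/dt > 0 only when H > 0.374/0.00695 = 53.8.
Without the predator, H → K = 42.6. Since 42.6 < 53.8, the predator cannot invade.

Threshold H = 53.8; K < 53.8, so no, the predator goes extinct.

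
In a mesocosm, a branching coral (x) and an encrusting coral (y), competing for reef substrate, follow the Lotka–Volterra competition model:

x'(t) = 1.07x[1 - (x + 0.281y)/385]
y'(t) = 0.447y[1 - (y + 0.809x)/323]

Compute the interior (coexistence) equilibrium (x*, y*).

x* ≈ 381, y* ≈ 14.9

Setting both brackets to zero gives the nullclines x + 0.281y = 385 and 0.809x + y = 323.
Substituting y = 323 - 0.809x into the first: x(1 - 0.281·0.809) = 385 - 0.281·323.
So x* = 294/0.773 = 381, and then y* = 323 - 0.809·381 = 14.9.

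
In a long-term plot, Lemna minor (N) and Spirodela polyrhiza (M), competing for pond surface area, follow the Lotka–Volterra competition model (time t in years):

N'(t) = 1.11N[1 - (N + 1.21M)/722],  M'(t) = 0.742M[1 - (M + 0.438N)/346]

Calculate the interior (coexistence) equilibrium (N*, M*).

Setting both brackets to zero gives the nullclines N + 1.21M = 722 and 0.438N + M = 346.
Substituting M = 346 - 0.438N into the first: N(1 - 1.21·0.438) = 722 - 1.21·346.
So N* = 303/0.47 = 645, and then M* = 346 - 0.438·645 = 63.3.

N* ≈ 645, M* ≈ 63.3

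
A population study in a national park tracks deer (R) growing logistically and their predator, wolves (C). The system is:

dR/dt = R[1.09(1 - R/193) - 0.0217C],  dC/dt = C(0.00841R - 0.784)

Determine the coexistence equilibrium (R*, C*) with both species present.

R* ≈ 93.2, C* ≈ 26

From dC/dt = 0 with C > 0: 0.00841R* = 0.784, so R* = 93.2.
Substitute into dR/dt = 0: 1.09(1 - 93.2/193) = 0.0217C*.
The bracket is 0.517, giving C* = 0.564/0.0217 = 26.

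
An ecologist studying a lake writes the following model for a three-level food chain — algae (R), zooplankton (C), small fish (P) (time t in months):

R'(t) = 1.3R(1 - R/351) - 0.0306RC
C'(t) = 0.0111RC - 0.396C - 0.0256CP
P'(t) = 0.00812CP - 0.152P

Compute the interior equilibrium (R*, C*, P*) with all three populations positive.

R* ≈ 196, C* ≈ 18.7, P* ≈ 69.7

From dP/dt = 0: 0.00812C* = 0.152, so C* = 18.7.
From dR/dt = 0: 1.3(1 - R*/351) = 0.0306·18.7, giving R* = 351·(1 - 0.441) = 196.
From dC/dt = 0: 0.0111·196 - 0.396 = 0.0256P*, so P* = 1.78/0.0256 = 69.7.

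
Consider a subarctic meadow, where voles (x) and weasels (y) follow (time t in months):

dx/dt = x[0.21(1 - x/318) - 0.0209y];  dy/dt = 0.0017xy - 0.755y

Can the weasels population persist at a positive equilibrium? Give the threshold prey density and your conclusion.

Threshold x = 444; K < 444, so no, the predator goes extinct.

The predator equation gives dy/dt > 0 only when x > 0.755/0.0017 = 444.
Without the predator, x → K = 318. Since 318 < 444, the predator cannot invade.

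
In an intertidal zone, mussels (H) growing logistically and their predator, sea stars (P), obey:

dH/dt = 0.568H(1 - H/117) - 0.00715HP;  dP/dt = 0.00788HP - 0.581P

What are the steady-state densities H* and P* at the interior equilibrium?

From dP/dt = 0 with P > 0: 0.00788H* = 0.581, so H* = 73.7.
Substitute into dH/dt = 0: 0.568(1 - 73.7/117) = 0.00715P*.
The bracket is 0.37, giving P* = 0.21/0.00715 = 29.4.

H* ≈ 73.7, P* ≈ 29.4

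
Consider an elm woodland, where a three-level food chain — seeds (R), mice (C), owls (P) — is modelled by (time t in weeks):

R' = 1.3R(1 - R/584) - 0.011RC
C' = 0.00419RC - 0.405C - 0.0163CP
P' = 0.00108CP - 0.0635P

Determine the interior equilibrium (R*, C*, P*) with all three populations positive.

R* ≈ 293, C* ≈ 58.8, P* ≈ 50.6

From dP/dt = 0: 0.00108C* = 0.0635, so C* = 58.8.
From dR/dt = 0: 1.3(1 - R*/584) = 0.011·58.8, giving R* = 584·(1 - 0.498) = 293.
From dC/dt = 0: 0.00419·293 - 0.405 = 0.0163P*, so P* = 0.825/0.0163 = 50.6.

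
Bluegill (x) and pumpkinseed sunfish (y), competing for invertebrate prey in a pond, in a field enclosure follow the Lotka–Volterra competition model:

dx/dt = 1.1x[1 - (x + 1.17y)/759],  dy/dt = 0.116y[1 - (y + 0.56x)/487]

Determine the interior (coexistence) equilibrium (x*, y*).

Setting both brackets to zero gives the nullclines x + 1.17y = 759 and 0.56x + y = 487.
Substituting y = 487 - 0.56x into the first: x(1 - 1.17·0.56) = 759 - 1.17·487.
So x* = 189/0.345 = 549, and then y* = 487 - 0.56·549 = 180.

x* ≈ 549, y* ≈ 180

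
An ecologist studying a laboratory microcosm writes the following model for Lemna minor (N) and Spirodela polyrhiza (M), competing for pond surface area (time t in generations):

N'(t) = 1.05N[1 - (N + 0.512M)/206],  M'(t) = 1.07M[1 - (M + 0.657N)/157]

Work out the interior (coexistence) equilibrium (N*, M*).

N* ≈ 189, M* ≈ 32.6

Setting both brackets to zero gives the nullclines N + 0.512M = 206 and 0.657N + M = 157.
Substituting M = 157 - 0.657N into the first: N(1 - 0.512·0.657) = 206 - 0.512·157.
So N* = 126/0.664 = 189, and then M* = 157 - 0.657·189 = 32.6.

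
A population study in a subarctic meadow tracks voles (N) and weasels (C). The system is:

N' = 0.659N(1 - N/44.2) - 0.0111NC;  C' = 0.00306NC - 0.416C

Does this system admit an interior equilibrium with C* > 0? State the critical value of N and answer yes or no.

Threshold N = 136; K < 136, so no, the predator goes extinct.

The predator equation gives dC/dt > 0 only when N > 0.416/0.00306 = 136.
Without the predator, N → K = 44.2. Since 44.2 < 136, the predator cannot invade.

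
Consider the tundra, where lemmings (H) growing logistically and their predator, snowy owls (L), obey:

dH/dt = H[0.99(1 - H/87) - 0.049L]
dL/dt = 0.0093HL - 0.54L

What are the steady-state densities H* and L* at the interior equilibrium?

H* ≈ 58.1, L* ≈ 6.72

From dL/dt = 0 with L > 0: 0.0093H* = 0.54, so H* = 58.1.
Substitute into dH/dt = 0: 0.99(1 - 58.1/87) = 0.049L*.
The bracket is 0.333, giving L* = 0.329/0.049 = 6.72.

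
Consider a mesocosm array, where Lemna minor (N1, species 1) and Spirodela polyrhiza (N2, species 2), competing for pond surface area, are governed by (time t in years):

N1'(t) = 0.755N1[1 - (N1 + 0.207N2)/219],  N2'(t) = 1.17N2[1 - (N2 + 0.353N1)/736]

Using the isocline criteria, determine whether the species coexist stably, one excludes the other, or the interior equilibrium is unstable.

Compare the nullcline intercepts: K1/α12 = 219/0.207 = 1060 > K2 = 736; K2/α21 = 736/0.353 = 2080 > K1 = 219.
Since both inequalities hold, each species can invade when rare, so the interior equilibrium is stable.

stable coexistence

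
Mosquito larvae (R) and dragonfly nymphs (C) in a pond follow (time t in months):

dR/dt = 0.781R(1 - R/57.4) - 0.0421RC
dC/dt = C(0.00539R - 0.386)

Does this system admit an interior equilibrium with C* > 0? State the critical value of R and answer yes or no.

The predator equation gives dC/dt > 0 only when R > 0.386/0.00539 = 71.6.
Without the predator, R → K = 57.4. Since 57.4 < 71.6, the predator cannot invade.

Threshold R = 71.6; K < 71.6, so no, the predator goes extinct.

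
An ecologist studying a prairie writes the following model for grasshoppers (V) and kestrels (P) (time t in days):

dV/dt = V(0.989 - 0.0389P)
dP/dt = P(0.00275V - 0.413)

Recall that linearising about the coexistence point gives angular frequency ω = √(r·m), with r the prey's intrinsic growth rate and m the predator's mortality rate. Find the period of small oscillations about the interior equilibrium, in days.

Here r = 0.989 and m = 0.413, so r·m = 0.408.
ω = √0.408 = 0.639 per day, hence T = 2π/ω ≈ 9.83 days.

T ≈ 9.83 days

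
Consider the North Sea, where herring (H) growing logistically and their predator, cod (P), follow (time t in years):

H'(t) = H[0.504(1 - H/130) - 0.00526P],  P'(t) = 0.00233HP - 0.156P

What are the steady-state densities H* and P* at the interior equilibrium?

From dP/dt = 0 with P > 0: 0.00233H* = 0.156, so H* = 67.
Substitute into dH/dt = 0: 0.504(1 - 67/130) = 0.00526P*.
The bracket is 0.485, giving P* = 0.244/0.00526 = 46.5.

H* ≈ 67, P* ≈ 46.5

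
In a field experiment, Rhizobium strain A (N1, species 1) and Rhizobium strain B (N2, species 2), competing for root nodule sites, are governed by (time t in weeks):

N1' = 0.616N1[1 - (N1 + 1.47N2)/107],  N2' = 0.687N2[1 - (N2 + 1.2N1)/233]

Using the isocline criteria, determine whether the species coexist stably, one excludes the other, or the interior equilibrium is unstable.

Compare the nullcline intercepts: K1/α12 = 107/1.47 = 72.8 < K2 = 233; K2/α21 = 233/1.2 = 194 > K1 = 107.
Since the inequalities point opposite ways, species 2 can invade but species 1 cannot.

species 2 excludes species 1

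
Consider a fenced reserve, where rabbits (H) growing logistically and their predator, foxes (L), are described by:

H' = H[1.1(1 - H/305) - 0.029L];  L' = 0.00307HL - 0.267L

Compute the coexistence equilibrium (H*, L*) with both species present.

H* ≈ 87, L* ≈ 27.1

From dL/dt = 0 with L > 0: 0.00307H* = 0.267, so H* = 87.
Substitute into dH/dt = 0: 1.1(1 - 87/305) = 0.029L*.
The bracket is 0.715, giving L* = 0.786/0.029 = 27.1.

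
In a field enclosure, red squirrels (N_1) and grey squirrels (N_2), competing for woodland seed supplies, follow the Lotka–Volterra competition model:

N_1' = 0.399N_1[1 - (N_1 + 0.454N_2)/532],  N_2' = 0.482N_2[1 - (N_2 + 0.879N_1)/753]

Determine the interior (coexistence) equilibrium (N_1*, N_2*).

N_1* ≈ 316, N_2* ≈ 475

Setting both brackets to zero gives the nullclines N_1 + 0.454N_2 = 532 and 0.879N_1 + N_2 = 753.
Substituting N_2 = 753 - 0.879N_1 into the first: N_1(1 - 0.454·0.879) = 532 - 0.454·753.
So N_1* = 190/0.601 = 316, and then N_2* = 753 - 0.879·316 = 475.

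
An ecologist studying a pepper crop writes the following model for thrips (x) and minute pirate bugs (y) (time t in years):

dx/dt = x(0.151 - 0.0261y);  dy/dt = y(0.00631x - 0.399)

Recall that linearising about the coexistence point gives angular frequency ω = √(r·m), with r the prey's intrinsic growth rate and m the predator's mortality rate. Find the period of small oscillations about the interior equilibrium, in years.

Here r = 0.151 and m = 0.399, so r·m = 0.0602.
ω = √0.0602 = 0.245 per year, hence T = 2π/ω ≈ 25.6 years.

T ≈ 25.6 years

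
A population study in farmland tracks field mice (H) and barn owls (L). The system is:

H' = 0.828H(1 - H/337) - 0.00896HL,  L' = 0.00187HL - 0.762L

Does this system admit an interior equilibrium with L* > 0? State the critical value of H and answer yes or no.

Threshold H = 407; K < 407, so no, the predator goes extinct.

The predator equation gives dL/dt > 0 only when H > 0.762/0.00187 = 407.
Without the predator, H → K = 337. Since 337 < 407, the predator cannot invade.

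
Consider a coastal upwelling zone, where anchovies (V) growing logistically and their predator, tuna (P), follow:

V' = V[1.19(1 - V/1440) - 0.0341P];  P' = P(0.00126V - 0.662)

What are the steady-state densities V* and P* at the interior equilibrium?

V* ≈ 525, P* ≈ 22.2

From dP/dt = 0 with P > 0: 0.00126V* = 0.662, so V* = 525.
Substitute into dV/dt = 0: 1.19(1 - 525/1440) = 0.0341P*.
The bracket is 0.635, giving P* = 0.756/0.0341 = 22.2.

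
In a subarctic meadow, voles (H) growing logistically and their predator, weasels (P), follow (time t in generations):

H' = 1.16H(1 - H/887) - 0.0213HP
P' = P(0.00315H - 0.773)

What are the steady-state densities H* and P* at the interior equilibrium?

From dP/dt = 0 with P > 0: 0.00315H* = 0.773, so H* = 245.
Substitute into dH/dt = 0: 1.16(1 - 245/887) = 0.0213P*.
The bracket is 0.723, giving P* = 0.839/0.0213 = 39.4.

H* ≈ 245, P* ≈ 39.4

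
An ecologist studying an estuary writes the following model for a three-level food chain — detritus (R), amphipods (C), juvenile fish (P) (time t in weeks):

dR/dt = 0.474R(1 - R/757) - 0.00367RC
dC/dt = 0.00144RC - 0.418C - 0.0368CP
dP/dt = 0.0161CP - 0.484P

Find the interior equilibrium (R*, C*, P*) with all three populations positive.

R* ≈ 581, C* ≈ 30.1, P* ≈ 11.4

From dP/dt = 0: 0.0161C* = 0.484, so C* = 30.1.
From dR/dt = 0: 0.474(1 - R*/757) = 0.00367·30.1, giving R* = 757·(1 - 0.233) = 581.
From dC/dt = 0: 0.00144·581 - 0.418 = 0.0368P*, so P* = 0.418/0.0368 = 11.4.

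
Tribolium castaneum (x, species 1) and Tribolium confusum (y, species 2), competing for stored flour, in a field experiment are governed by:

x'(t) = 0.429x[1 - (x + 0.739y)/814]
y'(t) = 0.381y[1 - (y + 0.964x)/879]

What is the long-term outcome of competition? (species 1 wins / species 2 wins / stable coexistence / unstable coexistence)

Compare the nullcline intercepts: K1/α12 = 814/0.739 = 1100 > K2 = 879; K2/α21 = 879/0.964 = 912 > K1 = 814.
Since both inequalities hold, each species can invade when rare, so the interior equilibrium is stable.

stable coexistence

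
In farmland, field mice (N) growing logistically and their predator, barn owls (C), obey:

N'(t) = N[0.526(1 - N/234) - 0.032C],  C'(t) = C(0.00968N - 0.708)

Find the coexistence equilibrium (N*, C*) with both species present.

From dC/dt = 0 with C > 0: 0.00968N* = 0.708, so N* = 73.1.
Substitute into dN/dt = 0: 0.526(1 - 73.1/234) = 0.032C*.
The bracket is 0.687, giving C* = 0.362/0.032 = 11.3.

N* ≈ 73.1, C* ≈ 11.3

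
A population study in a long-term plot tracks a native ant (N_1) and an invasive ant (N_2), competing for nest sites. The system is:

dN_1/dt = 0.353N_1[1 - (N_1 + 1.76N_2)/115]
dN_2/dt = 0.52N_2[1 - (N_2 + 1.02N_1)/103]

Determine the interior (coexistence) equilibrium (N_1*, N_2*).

Setting both brackets to zero gives the nullclines N_1 + 1.76N_2 = 115 and 1.02N_1 + N_2 = 103.
Substituting N_2 = 103 - 1.02N_1 into the first: N_1(1 - 1.76·1.02) = 115 - 1.76·103.
So N_1* = -66.3/-0.795 = 83.4, and then N_2* = 103 - 1.02·83.4 = 18.

N_1* ≈ 83.4, N_2* ≈ 18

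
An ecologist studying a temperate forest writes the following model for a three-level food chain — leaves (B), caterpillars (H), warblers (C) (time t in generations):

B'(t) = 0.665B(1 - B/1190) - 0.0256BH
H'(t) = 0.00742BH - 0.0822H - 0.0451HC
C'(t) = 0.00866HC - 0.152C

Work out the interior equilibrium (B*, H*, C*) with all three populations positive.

B* ≈ 386, H* ≈ 17.6, C* ≈ 61.7

From dC/dt = 0: 0.00866H* = 0.152, so H* = 17.6.
From dB/dt = 0: 0.665(1 - B*/1190) = 0.0256·17.6, giving B* = 1190·(1 - 0.676) = 386.
From dH/dt = 0: 0.00742·386 - 0.0822 = 0.0451C*, so C* = 2.78/0.0451 = 61.7.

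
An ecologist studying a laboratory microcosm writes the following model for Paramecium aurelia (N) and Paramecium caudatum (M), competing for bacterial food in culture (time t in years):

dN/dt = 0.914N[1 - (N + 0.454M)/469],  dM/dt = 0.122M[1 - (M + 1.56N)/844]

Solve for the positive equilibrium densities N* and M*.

Setting both brackets to zero gives the nullclines N + 0.454M = 469 and 1.56N + M = 844.
Substituting M = 844 - 1.56N into the first: N(1 - 0.454·1.56) = 469 - 0.454·844.
So N* = 85.8/0.292 = 294, and then M* = 844 - 1.56·294 = 385.

N* ≈ 294, M* ≈ 385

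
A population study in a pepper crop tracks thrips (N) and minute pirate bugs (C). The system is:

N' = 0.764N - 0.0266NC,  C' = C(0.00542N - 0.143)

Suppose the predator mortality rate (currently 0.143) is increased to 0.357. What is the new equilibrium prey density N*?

At the interior fixed point, setting dC/dt = 0 with C > 0 fixes N* = (predator death rate)/(NC coefficient) — independent of the other coefficients.
With the change, N* = 0.357/0.00542 = 65.9; it rises from 26.4.

N* ≈ 65.9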